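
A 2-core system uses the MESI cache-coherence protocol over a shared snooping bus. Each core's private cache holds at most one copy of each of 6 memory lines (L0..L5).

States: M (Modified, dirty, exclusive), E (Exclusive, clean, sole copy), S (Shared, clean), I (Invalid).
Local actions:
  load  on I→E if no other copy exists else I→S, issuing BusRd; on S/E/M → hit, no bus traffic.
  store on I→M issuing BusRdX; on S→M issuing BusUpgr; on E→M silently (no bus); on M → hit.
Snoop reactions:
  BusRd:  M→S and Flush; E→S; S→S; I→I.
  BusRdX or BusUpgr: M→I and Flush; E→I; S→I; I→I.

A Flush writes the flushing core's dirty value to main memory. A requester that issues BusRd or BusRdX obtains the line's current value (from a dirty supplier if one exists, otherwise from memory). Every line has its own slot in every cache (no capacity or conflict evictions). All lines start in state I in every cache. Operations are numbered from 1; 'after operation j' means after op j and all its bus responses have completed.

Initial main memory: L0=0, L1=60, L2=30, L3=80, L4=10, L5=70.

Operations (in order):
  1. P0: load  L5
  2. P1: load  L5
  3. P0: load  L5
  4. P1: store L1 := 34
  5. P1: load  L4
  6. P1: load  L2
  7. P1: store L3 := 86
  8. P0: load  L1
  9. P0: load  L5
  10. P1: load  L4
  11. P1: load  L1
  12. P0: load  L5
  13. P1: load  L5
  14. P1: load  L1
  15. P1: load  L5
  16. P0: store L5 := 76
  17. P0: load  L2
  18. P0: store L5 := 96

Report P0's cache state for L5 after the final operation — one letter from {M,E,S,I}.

state = M

1. P0: load  L5  bus=[BusRd]  L5: P0=E P1=I  mem[L5]=70
2. P1: load  L5  bus=[BusRd]  L5: P0=S P1=S  mem[L5]=70
3. P0: load  L5  bus=[-]  L5: P0=S P1=S  mem[L5]=70
4. P1: store L1 := 34  bus=[BusRdX]  L1: P0=I P1=M  mem[L1]=60
5. P1: load  L4  bus=[BusRd]  L4: P0=I P1=E  mem[L4]=10
6. P1: load  L2  bus=[BusRd]  L2: P0=I P1=E  mem[L2]=30
7. P1: store L3 := 86  bus=[BusRdX]  L3: P0=I P1=M  mem[L3]=80
8. P0: load  L1  bus=[BusRd,Flush]  L1: P0=S P1=S  mem[L1]=34
9. P0: load  L5  bus=[-]  L5: P0=S P1=S  mem[L5]=70
10. P1: load  L4  bus=[-]  L4: P0=I P1=E  mem[L4]=10
11. P1: load  L1  bus=[-]  L1: P0=S P1=S  mem[L1]=34
12. P0: load  L5  bus=[-]  L5: P0=S P1=S  mem[L5]=70
13. P1: load  L5  bus=[-]  L5: P0=S P1=S  mem[L5]=70
14. P1: load  L1  bus=[-]  L1: P0=S P1=S  mem[L1]=34
15. P1: load  L5  bus=[-]  L5: P0=S P1=S  mem[L5]=70
16. P0: store L5 := 76  bus=[BusUpgr]  L5: P0=M P1=I  mem[L5]=70
17. P0: load  L2  bus=[BusRd]  L2: P0=S P1=S  mem[L2]=30
18. P0: store L5 := 96  bus=[-]  L5: P0=M P1=I  mem[L5]=70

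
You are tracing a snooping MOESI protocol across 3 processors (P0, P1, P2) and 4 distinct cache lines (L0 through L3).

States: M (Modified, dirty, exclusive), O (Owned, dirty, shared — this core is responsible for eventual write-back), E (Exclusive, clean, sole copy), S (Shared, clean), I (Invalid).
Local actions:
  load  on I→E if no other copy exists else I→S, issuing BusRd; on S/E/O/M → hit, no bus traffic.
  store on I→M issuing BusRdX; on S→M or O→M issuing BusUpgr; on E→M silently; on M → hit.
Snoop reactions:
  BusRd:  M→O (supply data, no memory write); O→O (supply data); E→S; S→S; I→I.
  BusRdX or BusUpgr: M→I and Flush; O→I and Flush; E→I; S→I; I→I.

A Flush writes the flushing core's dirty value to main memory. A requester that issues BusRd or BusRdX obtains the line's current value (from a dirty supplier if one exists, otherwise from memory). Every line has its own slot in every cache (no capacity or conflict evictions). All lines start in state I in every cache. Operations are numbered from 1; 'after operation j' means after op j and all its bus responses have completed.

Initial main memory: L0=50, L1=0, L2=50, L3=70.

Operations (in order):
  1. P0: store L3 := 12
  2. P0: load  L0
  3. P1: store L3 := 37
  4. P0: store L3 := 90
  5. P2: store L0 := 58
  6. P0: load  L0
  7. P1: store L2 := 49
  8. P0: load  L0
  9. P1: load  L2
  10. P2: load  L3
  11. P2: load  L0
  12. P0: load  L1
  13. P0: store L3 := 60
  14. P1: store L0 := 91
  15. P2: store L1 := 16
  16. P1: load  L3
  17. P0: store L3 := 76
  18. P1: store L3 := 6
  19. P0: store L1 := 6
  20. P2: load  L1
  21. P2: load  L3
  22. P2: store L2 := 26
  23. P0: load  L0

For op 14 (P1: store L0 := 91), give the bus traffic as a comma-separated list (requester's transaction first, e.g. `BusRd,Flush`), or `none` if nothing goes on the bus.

1. P0: store L3 := 12  bus=[BusRdX]  L3: P0=M P1=I P2=I  mem[L3]=70
2. P0: load  L0  bus=[BusRd]  L0: P0=E P1=I P2=I  mem[L0]=50
3. P1: store L3 := 37  bus=[BusRdX,Flush]  L3: P0=I P1=M P2=I  mem[L3]=12
4. P0: store L3 := 90  bus=[BusRdX,Flush]  L3: P0=M P1=I P2=I  mem[L3]=37
5. P2: store L0 := 58  bus=[BusRdX]  L0: P0=I P1=I P2=M  mem[L0]=50
6. P0: load  L0  bus=[BusRd]  L0: P0=S P1=I P2=O  mem[L0]=50
7. P1: store L2 := 49  bus=[BusRdX]  L2: P0=I P1=M P2=I  mem[L2]=50
8. P0: load  L0  bus=[-]  L0: P0=S P1=I P2=O  mem[L0]=50
9. P1: load  L2  bus=[-]  L2: P0=I P1=M P2=I  mem[L2]=50
10. P2: load  L3  bus=[BusRd]  L3: P0=O P1=I P2=S  mem[L3]=37
11. P2: load  L0  bus=[-]  L0: P0=S P1=I P2=O  mem[L0]=50
12. P0: load  L1  bus=[BusRd]  L1: P0=E P1=I P2=I  mem[L1]=0
13. P0: store L3 := 60  bus=[BusUpgr]  L3: P0=M P1=I P2=I  mem[L3]=37
14. P1: store L0 := 91  bus=[BusRdX,Flush]  L0: P0=I P1=M P2=I  mem[L0]=58
15. P2: store L1 := 16  bus=[BusRdX]  L1: P0=I P1=I P2=M  mem[L1]=0
16. P1: load  L3  bus=[BusRd]  L3: P0=O P1=S P2=I  mem[L3]=37
17. P0: store L3 := 76  bus=[BusUpgr]  L3: P0=M P1=I P2=I  mem[L3]=37
18. P1: store L3 := 6  bus=[BusRdX,Flush]  L3: P0=I P1=M P2=I  mem[L3]=76
19. P0: store L1 := 6  bus=[BusRdX,Flush]  L1: P0=M P1=I P2=I  mem[L1]=16
20. P2: load  L1  bus=[BusRd]  L1: P0=O P1=I P2=S  mem[L1]=16
21. P2: load  L3  bus=[BusRd]  L3: P0=I P1=O P2=S  mem[L3]=76
22. P2: store L2 := 26  bus=[BusRdX,Flush]  L2: P0=I P1=I P2=M  mem[L2]=49
23. P0: load  L0  bus=[BusRd]  L0: P0=S P1=O P2=I  mem[L0]=58

bus = BusRdX,Flush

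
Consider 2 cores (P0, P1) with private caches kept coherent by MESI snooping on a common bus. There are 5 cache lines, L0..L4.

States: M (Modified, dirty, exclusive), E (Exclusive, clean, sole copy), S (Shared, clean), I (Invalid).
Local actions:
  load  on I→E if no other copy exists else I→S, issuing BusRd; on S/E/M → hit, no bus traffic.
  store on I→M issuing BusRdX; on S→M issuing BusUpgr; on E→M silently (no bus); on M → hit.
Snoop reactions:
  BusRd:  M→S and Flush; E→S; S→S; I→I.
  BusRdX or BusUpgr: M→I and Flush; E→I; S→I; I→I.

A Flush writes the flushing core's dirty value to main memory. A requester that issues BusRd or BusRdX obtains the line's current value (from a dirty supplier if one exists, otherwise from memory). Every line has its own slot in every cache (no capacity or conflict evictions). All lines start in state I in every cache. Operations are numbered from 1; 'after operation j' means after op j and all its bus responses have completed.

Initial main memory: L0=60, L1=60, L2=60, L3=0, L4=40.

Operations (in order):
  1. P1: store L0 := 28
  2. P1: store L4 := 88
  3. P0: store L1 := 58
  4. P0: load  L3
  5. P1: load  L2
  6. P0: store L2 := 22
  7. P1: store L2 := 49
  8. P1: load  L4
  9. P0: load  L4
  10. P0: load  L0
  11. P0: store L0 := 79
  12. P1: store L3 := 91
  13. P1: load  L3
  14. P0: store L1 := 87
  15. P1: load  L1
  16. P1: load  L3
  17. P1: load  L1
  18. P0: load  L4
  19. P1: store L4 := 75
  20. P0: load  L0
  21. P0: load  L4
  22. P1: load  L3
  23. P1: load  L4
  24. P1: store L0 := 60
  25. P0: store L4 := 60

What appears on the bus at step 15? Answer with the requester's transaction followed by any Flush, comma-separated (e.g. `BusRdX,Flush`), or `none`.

bus = BusRd,Flush

[1] P1: store L0 := 28 | P0:I, P1:M(28) | bus: BusRdX
[2] P1: store L4 := 88 | P0:I, P1:M(88) | bus: BusRdX
[3] P0: store L1 := 58 | P0:M(58), P1:I | bus: BusRdX
[4] P0: load  L3 | P0:E(0), P1:I | bus: BusRd
[5] P1: load  L2 | P0:I, P1:E(60) | bus: BusRd
[6] P0: store L2 := 22 | P0:M(22), P1:I | bus: BusRdX
[7] P1: store L2 := 49 | P0:I, P1:M(49) | bus: BusRdX,Flush
[8] P1: load  L4 | P0:I, P1:M(88) | bus: none
[9] P0: load  L4 | P0:S(88), P1:S(88) | bus: BusRd,Flush
[10] P0: load  L0 | P0:S(28), P1:S(28) | bus: BusRd,Flush
[11] P0: store L0 := 79 | P0:M(79), P1:I | bus: BusUpgr
[12] P1: store L3 := 91 | P0:I, P1:M(91) | bus: BusRdX
[13] P1: load  L3 | P0:I, P1:M(91) | bus: none
[14] P0: store L1 := 87 | P0:M(87), P1:I | bus: none
[15] P1: load  L1 | P0:S(87), P1:S(87) | bus: BusRd,Flush
[16] P1: load  L3 | P0:I, P1:M(91) | bus: none
[17] P1: load  L1 | P0:S(87), P1:S(87) | bus: none
[18] P0: load  L4 | P0:S(88), P1:S(88) | bus: none
[19] P1: store L4 := 75 | P0:I, P1:M(75) | bus: BusUpgr
[20] P0: load  L0 | P0:M(79), P1:I | bus: none
[21] P0: load  L4 | P0:S(75), P1:S(75) | bus: BusRd,Flush
[22] P1: load  L3 | P0:I, P1:M(91) | bus: none
[23] P1: load  L4 | P0:S(75), P1:S(75) | bus: none
[24] P1: store L0 := 60 | P0:I, P1:M(60) | bus: BusRdX,Flush
[25] P0: store L4 := 60 | P0:M(60), P1:I | bus: BusUpgr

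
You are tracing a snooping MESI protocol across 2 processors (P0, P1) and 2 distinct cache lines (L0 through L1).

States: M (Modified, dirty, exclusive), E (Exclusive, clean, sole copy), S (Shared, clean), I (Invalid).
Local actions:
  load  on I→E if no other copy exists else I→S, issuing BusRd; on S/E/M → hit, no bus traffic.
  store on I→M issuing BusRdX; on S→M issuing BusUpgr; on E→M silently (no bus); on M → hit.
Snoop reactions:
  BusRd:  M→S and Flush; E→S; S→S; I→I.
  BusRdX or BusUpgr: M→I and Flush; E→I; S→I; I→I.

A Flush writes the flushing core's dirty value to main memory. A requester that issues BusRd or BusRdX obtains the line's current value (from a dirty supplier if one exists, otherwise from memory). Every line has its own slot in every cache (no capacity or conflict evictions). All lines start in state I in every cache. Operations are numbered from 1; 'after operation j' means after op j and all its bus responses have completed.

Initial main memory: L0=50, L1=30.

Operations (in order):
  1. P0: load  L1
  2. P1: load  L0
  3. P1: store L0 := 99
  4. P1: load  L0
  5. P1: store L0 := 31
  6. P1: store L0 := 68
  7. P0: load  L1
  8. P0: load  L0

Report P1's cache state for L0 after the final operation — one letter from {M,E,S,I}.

step 1: P0: load  L1  ⟶  EI  (L1)  txn=BusRd  M[L1]=30
step 2: P1: load  L0  ⟶  IE  (L0)  txn=BusRd  M[L0]=50
step 3: P1: store L0 := 99  ⟶  IM  (L0)  txn=∅  M[L0]=50
step 4: P1: load  L0  ⟶  IM  (L0)  txn=∅  M[L0]=50
step 5: P1: store L0 := 31  ⟶  IM  (L0)  txn=∅  M[L0]=50
step 6: P1: store L0 := 68  ⟶  IM  (L0)  txn=∅  M[L0]=50
step 7: P0: load  L1  ⟶  EI  (L1)  txn=∅  M[L1]=30
step 8: P0: load  L0  ⟶  SS  (L0)  txn=BusRd+Flush  M[L0]=68

state = S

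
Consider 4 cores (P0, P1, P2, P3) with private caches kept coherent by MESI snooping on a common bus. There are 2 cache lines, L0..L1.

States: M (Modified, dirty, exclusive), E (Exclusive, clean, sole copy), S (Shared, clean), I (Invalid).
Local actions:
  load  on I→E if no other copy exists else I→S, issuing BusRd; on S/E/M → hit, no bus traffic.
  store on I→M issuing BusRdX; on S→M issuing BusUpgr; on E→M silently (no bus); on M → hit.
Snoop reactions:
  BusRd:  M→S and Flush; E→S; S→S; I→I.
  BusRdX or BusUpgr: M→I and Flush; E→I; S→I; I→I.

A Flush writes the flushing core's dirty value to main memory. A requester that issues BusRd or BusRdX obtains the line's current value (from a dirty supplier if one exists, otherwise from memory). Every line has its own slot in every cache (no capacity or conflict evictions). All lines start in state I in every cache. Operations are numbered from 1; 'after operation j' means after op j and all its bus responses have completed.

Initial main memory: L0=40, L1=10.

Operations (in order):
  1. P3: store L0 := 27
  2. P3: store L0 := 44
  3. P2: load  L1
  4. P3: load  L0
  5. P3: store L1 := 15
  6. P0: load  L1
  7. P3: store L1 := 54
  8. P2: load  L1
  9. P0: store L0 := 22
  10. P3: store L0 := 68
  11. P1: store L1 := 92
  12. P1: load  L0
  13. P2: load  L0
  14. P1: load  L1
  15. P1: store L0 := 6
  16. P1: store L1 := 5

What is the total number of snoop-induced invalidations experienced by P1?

invalidations = 0

step 1: P3: store L0 := 27  ⟶  IIIM  (L0)  txn=BusRdX  M[L0]=40
step 2: P3: store L0 := 44  ⟶  IIIM  (L0)  txn=∅  M[L0]=40
step 3: P2: load  L1  ⟶  IIEI  (L1)  txn=BusRd  M[L1]=10
step 4: P3: load  L0  ⟶  IIIM  (L0)  txn=∅  M[L0]=40
step 5: P3: store L1 := 15  ⟶  IIIM  (L1)  txn=BusRdX  M[L1]=10
step 6: P0: load  L1  ⟶  SIIS  (L1)  txn=BusRd+Flush  M[L1]=15
step 7: P3: store L1 := 54  ⟶  IIIM  (L1)  txn=BusUpgr  M[L1]=15
step 8: P2: load  L1  ⟶  IISS  (L1)  txn=BusRd+Flush  M[L1]=54
step 9: P0: store L0 := 22  ⟶  MIII  (L0)  txn=BusRdX+Flush  M[L0]=44
step 10: P3: store L0 := 68  ⟶  IIIM  (L0)  txn=BusRdX+Flush  M[L0]=22
step 11: P1: store L1 := 92  ⟶  IMII  (L1)  txn=BusRdX  M[L1]=54
step 12: P1: load  L0  ⟶  ISIS  (L0)  txn=BusRd+Flush  M[L0]=68
step 13: P2: load  L0  ⟶  ISSS  (L0)  txn=BusRd  M[L0]=68
step 14: P1: load  L1  ⟶  IMII  (L1)  txn=∅  M[L1]=54
step 15: P1: store L0 := 6  ⟶  IMII  (L0)  txn=BusUpgr  M[L0]=68
step 16: P1: store L1 := 5  ⟶  IMII  (L1)  txn=∅  M[L1]=54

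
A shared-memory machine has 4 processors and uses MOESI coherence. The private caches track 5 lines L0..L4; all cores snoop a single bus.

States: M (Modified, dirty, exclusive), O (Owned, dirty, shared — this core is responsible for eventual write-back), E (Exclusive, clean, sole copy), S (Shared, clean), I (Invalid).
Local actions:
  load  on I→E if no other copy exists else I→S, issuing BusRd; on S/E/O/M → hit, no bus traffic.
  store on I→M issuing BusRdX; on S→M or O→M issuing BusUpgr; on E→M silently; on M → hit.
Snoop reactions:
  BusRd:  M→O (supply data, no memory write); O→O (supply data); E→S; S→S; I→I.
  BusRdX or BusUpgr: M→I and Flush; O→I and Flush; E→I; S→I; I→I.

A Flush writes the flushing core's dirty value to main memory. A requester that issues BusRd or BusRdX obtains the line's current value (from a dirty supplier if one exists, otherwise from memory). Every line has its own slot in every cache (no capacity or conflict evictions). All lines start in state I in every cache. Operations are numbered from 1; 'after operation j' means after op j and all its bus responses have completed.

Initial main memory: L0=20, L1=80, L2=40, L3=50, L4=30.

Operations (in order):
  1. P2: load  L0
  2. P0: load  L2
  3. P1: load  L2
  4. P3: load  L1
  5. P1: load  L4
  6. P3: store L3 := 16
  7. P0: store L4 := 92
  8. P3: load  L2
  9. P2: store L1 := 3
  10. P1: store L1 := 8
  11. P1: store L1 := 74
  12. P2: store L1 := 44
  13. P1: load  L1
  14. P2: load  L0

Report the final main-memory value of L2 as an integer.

  op1 P2: load  L0 → I/I/E/I on L0; bus BusRd; mem=20
  op2 P0: load  L2 → E/I/I/I on L2; bus BusRd; mem=40
  op3 P1: load  L2 → S/S/I/I on L2; bus BusRd; mem=40
  op4 P3: load  L1 → I/I/I/E on L1; bus BusRd; mem=80
  op5 P1: load  L4 → I/E/I/I on L4; bus BusRd; mem=30
  op6 P3: store L3 := 16 → I/I/I/M on L3; bus BusRdX; mem=50
  op7 P0: store L4 := 92 → M/I/I/I on L4; bus BusRdX; mem=30
  op8 P3: load  L2 → S/S/I/S on L2; bus BusRd; mem=40
  op9 P2: store L1 := 3 → I/I/M/I on L1; bus BusRdX; mem=80
  op10 P1: store L1 := 8 → I/M/I/I on L1; bus BusRdX Flush; mem=3
  op11 P1: store L1 := 74 → I/M/I/I on L1; bus (none); mem=3
  op12 P2: store L1 := 44 → I/I/M/I on L1; bus BusRdX Flush; mem=74
  op13 P1: load  L1 → I/S/O/I on L1; bus BusRd; mem=74
  op14 P2: load  L0 → I/I/E/I on L0; bus (none); mem=20

memory[L2] = 40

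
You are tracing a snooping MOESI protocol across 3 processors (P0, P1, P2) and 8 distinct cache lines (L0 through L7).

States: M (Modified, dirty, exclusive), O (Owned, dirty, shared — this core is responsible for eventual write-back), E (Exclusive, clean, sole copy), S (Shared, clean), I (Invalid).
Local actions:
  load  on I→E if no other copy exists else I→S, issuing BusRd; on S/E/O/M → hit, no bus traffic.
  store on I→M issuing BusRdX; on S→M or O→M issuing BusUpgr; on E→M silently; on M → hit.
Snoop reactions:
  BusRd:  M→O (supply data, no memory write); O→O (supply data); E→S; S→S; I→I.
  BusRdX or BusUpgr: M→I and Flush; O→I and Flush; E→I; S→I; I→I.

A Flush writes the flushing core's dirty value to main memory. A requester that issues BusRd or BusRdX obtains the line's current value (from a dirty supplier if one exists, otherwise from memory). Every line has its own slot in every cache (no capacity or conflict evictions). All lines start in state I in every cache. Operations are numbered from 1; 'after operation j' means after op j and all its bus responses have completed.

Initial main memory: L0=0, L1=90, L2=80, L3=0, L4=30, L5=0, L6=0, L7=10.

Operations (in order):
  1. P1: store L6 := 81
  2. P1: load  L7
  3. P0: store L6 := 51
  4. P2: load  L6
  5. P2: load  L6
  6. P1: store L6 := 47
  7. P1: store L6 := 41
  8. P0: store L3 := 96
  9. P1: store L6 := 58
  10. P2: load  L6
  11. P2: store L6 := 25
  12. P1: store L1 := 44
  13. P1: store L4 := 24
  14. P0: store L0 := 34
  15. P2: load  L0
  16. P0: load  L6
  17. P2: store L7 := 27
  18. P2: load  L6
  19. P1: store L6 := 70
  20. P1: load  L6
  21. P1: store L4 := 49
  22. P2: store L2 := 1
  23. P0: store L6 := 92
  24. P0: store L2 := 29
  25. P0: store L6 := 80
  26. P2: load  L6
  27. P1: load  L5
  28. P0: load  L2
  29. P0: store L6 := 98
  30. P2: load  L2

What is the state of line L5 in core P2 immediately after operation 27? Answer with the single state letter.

state = I

step 1: P1: store L6 := 81  ⟶  IMI  (L6)  txn=BusRdX  M[L6]=0
step 2: P1: load  L7  ⟶  IEI  (L7)  txn=BusRd  M[L7]=10
step 3: P0: store L6 := 51  ⟶  MII  (L6)  txn=BusRdX+Flush  M[L6]=81
step 4: P2: load  L6  ⟶  OIS  (L6)  txn=BusRd  M[L6]=81
step 5: P2: load  L6  ⟶  OIS  (L6)  txn=∅  M[L6]=81
step 6: P1: store L6 := 47  ⟶  IMI  (L6)  txn=BusRdX+Flush  M[L6]=51
step 7: P1: store L6 := 41  ⟶  IMI  (L6)  txn=∅  M[L6]=51
step 8: P0: store L3 := 96  ⟶  MII  (L3)  txn=BusRdX  M[L3]=0
step 9: P1: store L6 := 58  ⟶  IMI  (L6)  txn=∅  M[L6]=51
step 10: P2: load  L6  ⟶  IOS  (L6)  txn=BusRd  M[L6]=51
step 11: P2: store L6 := 25  ⟶  IIM  (L6)  txn=BusUpgr+Flush  M[L6]=58
step 12: P1: store L1 := 44  ⟶  IMI  (L1)  txn=BusRdX  M[L1]=90
step 13: P1: store L4 := 24  ⟶  IMI  (L4)  txn=BusRdX  M[L4]=30
step 14: P0: store L0 := 34  ⟶  MII  (L0)  txn=BusRdX  M[L0]=0
step 15: P2: load  L0  ⟶  OIS  (L0)  txn=BusRd  M[L0]=0
step 16: P0: load  L6  ⟶  SIO  (L6)  txn=BusRd  M[L6]=58
step 17: P2: store L7 := 27  ⟶  IIM  (L7)  txn=BusRdX  M[L7]=10
step 18: P2: load  L6  ⟶  SIO  (L6)  txn=∅  M[L6]=58
step 19: P1: store L6 := 70  ⟶  IMI  (L6)  txn=BusRdX+Flush  M[L6]=25
step 20: P1: load  L6  ⟶  IMI  (L6)  txn=∅  M[L6]=25
step 21: P1: store L4 := 49  ⟶  IMI  (L4)  txn=∅  M[L4]=30
step 22: P2: store L2 := 1  ⟶  IIM  (L2)  txn=BusRdX  M[L2]=80
step 23: P0: store L6 := 92  ⟶  MII  (L6)  txn=BusRdX+Flush  M[L6]=70
step 24: P0: store L2 := 29  ⟶  MII  (L2)  txn=BusRdX+Flush  M[L2]=1
step 25: P0: store L6 := 80  ⟶  MII  (L6)  txn=∅  M[L6]=70
step 26: P2: load  L6  ⟶  OIS  (L6)  txn=BusRd  M[L6]=70
step 27: P1: load  L5  ⟶  IEI  (L5)  txn=BusRd  M[L5]=0
step 28: P0: load  L2  ⟶  MII  (L2)  txn=∅  M[L2]=1
step 29: P0: store L6 := 98  ⟶  MII  (L6)  txn=BusUpgr  M[L6]=70
step 30: P2: load  L2  ⟶  OIS  (L2)  txn=BusRd  M[L2]=1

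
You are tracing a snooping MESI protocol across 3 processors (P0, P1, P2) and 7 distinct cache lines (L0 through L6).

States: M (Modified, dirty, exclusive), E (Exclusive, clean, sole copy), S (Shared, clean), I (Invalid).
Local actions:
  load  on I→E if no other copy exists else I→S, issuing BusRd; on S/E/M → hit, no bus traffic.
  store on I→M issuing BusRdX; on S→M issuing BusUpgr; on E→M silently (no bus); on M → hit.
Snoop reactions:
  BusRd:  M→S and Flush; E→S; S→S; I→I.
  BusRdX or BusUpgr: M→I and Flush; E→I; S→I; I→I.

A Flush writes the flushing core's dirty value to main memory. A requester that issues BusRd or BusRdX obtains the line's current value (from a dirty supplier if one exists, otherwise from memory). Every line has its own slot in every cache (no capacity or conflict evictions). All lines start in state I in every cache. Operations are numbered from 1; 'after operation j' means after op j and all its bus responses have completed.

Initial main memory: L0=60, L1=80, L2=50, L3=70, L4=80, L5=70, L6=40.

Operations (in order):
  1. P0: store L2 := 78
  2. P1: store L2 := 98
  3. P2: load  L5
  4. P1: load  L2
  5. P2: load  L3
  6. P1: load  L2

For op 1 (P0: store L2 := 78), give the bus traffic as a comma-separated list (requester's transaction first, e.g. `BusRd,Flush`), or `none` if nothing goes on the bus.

  op1 P0: store L2 := 78 → M/I/I on L2; bus BusRdX; mem=50
  op2 P1: store L2 := 98 → I/M/I on L2; bus BusRdX Flush; mem=78
  op3 P2: load  L5 → I/I/E on L5; bus BusRd; mem=70
  op4 P1: load  L2 → I/M/I on L2; bus (none); mem=78
  op5 P2: load  L3 → I/I/E on L3; bus BusRd; mem=70
  op6 P1: load  L2 → I/M/I on L2; bus (none); mem=78

bus = BusRdX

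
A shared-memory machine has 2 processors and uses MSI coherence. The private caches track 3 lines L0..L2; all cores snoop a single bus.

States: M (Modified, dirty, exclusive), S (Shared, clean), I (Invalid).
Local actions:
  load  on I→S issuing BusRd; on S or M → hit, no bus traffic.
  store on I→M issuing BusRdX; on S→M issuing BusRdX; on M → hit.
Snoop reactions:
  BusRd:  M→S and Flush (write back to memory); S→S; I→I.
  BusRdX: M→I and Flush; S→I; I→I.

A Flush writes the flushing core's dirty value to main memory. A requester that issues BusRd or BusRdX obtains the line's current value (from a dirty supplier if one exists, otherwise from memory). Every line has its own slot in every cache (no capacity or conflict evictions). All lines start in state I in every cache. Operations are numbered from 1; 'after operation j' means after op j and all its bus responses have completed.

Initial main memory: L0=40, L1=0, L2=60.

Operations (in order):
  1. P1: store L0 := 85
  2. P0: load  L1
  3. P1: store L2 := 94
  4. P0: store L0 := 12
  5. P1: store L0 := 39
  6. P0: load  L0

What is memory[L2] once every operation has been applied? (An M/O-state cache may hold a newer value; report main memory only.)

  op1 P1: store L0 := 85 → I/M on L0; bus BusRdX; mem=40
  op2 P0: load  L1 → S/I on L1; bus BusRd; mem=0
  op3 P1: store L2 := 94 → I/M on L2; bus BusRdX; mem=60
  op4 P0: store L0 := 12 → M/I on L0; bus BusRdX Flush; mem=85
  op5 P1: store L0 := 39 → I/M on L0; bus BusRdX Flush; mem=12
  op6 P0: load  L0 → S/S on L0; bus BusRd Flush; mem=39

memory[L2] = 60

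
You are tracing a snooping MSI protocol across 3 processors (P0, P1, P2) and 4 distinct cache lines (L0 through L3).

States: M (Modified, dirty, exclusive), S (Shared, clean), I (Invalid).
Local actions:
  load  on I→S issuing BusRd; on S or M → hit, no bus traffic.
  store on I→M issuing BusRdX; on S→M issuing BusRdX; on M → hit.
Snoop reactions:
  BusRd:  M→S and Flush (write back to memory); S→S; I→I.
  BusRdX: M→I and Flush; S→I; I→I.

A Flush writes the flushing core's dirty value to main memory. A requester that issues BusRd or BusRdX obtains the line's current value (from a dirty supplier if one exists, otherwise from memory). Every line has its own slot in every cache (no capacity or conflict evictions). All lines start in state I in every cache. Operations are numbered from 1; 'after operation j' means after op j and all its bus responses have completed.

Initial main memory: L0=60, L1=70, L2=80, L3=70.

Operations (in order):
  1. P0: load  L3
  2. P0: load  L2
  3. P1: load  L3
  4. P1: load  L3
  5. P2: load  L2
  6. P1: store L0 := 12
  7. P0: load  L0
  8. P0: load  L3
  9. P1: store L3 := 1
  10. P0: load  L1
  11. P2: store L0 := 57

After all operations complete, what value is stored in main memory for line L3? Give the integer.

memory[L3] = 70

step 1: P0: load  L3  ⟶  SII  (L3)  txn=BusRd  M[L3]=70
step 2: P0: load  L2  ⟶  SII  (L2)  txn=BusRd  M[L2]=80
step 3: P1: load  L3  ⟶  SSI  (L3)  txn=BusRd  M[L3]=70
step 4: P1: load  L3  ⟶  SSI  (L3)  txn=∅  M[L3]=70
step 5: P2: load  L2  ⟶  SIS  (L2)  txn=BusRd  M[L2]=80
step 6: P1: store L0 := 12  ⟶  IMI  (L0)  txn=BusRdX  M[L0]=60
step 7: P0: load  L0  ⟶  SSI  (L0)  txn=BusRd+Flush  M[L0]=12
step 8: P0: load  L3  ⟶  SSI  (L3)  txn=∅  M[L3]=70
step 9: P1: store L3 := 1  ⟶  IMI  (L3)  txn=BusRdX  M[L3]=70
step 10: P0: load  L1  ⟶  SII  (L1)  txn=BusRd  M[L1]=70
step 11: P2: store L0 := 57  ⟶  IIM  (L0)  txn=BusRdX  M[L0]=12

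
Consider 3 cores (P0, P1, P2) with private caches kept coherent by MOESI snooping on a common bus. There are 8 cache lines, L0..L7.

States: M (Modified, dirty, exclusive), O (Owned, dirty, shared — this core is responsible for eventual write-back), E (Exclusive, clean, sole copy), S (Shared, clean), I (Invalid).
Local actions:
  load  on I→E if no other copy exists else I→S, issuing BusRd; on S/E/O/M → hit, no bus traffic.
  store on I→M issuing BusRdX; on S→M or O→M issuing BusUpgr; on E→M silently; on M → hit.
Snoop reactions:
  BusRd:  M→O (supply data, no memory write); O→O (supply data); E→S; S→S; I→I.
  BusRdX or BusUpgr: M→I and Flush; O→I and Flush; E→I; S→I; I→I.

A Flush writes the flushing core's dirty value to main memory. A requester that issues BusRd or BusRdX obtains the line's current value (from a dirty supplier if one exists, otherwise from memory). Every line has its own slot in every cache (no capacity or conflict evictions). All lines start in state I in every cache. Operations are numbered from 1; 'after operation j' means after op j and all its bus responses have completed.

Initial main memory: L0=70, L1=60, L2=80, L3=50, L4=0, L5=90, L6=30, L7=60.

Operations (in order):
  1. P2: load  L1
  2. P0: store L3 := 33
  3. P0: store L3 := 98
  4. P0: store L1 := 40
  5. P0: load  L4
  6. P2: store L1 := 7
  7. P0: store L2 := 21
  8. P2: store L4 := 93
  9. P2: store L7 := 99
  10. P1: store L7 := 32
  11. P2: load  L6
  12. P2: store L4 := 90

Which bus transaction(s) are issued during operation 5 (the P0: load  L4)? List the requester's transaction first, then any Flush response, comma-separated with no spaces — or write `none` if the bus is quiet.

bus = BusRd

  op1 P2: load  L1 → I/I/E on L1; bus BusRd; mem=60
  op2 P0: store L3 := 33 → M/I/I on L3; bus BusRdX; mem=50
  op3 P0: store L3 := 98 → M/I/I on L3; bus (none); mem=50
  op4 P0: store L1 := 40 → M/I/I on L1; bus BusRdX; mem=60
  op5 P0: load  L4 → E/I/I on L4; bus BusRd; mem=0
  op6 P2: store L1 := 7 → I/I/M on L1; bus BusRdX Flush; mem=40
  op7 P0: store L2 := 21 → M/I/I on L2; bus BusRdX; mem=80
  op8 P2: store L4 := 93 → I/I/M on L4; bus BusRdX; mem=0
  op9 P2: store L7 := 99 → I/I/M on L7; bus BusRdX; mem=60
  op10 P1: store L7 := 32 → I/M/I on L7; bus BusRdX Flush; mem=99
  op11 P2: load  L6 → I/I/E on L6; bus BusRd; mem=30
  op12 P2: store L4 := 90 → I/I/M on L4; bus (none); mem=0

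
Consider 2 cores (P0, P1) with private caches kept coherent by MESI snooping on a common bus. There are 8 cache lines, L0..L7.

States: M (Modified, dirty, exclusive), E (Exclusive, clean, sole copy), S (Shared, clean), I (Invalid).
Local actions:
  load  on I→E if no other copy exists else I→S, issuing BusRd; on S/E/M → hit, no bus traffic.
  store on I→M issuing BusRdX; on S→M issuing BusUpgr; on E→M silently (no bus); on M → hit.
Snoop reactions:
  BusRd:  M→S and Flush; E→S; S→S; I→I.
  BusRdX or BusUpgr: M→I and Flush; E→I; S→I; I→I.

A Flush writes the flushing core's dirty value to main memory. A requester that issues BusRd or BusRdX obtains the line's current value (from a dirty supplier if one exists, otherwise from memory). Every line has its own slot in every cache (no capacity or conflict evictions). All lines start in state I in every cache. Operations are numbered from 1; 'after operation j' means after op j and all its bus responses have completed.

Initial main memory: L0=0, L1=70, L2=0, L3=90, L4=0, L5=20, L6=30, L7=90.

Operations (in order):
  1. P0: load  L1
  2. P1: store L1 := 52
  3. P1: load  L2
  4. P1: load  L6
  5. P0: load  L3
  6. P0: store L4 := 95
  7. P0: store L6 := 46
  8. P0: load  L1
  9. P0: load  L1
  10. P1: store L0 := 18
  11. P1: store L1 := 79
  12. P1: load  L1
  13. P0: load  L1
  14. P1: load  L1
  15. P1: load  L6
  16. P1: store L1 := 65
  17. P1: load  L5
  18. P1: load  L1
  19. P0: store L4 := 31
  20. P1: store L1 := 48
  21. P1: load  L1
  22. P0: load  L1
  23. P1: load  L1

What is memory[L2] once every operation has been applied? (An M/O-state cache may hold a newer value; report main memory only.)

memory[L2] = 0

step 1: P0: load  L1  ⟶  EI  (L1)  txn=BusRd  M[L1]=70
step 2: P1: store L1 := 52  ⟶  IM  (L1)  txn=BusRdX  M[L1]=70
step 3: P1: load  L2  ⟶  IE  (L2)  txn=BusRd  M[L2]=0
step 4: P1: load  L6  ⟶  IE  (L6)  txn=BusRd  M[L6]=30
step 5: P0: load  L3  ⟶  EI  (L3)  txn=BusRd  M[L3]=90
step 6: P0: store L4 := 95  ⟶  MI  (L4)  txn=BusRdX  M[L4]=0
step 7: P0: store L6 := 46  ⟶  MI  (L6)  txn=BusRdX  M[L6]=30
step 8: P0: load  L1  ⟶  SS  (L1)  txn=BusRd+Flush  M[L1]=52
step 9: P0: load  L1  ⟶  SS  (L1)  txn=∅  M[L1]=52
step 10: P1: store L0 := 18  ⟶  IM  (L0)  txn=BusRdX  M[L0]=0
step 11: P1: store L1 := 79  ⟶  IM  (L1)  txn=BusUpgr  M[L1]=52
step 12: P1: load  L1  ⟶  IM  (L1)  txn=∅  M[L1]=52
step 13: P0: load  L1  ⟶  SS  (L1)  txn=BusRd+Flush  M[L1]=79
step 14: P1: load  L1  ⟶  SS  (L1)  txn=∅  M[L1]=79
step 15: P1: load  L6  ⟶  SS  (L6)  txn=BusRd+Flush  M[L6]=46
step 16: P1: store L1 := 65  ⟶  IM  (L1)  txn=BusUpgr  M[L1]=79
step 17: P1: load  L5  ⟶  IE  (L5)  txn=BusRd  M[L5]=20
step 18: P1: load  L1  ⟶  IM  (L1)  txn=∅  M[L1]=79
step 19: P0: store L4 := 31  ⟶  MI  (L4)  txn=∅  M[L4]=0
step 20: P1: store L1 := 48  ⟶  IM  (L1)  txn=∅  M[L1]=79
step 21: P1: load  L1  ⟶  IM  (L1)  txn=∅  M[L1]=79
step 22: P0: load  L1  ⟶  SS  (L1)  txn=BusRd+Flush  M[L1]=48
step 23: P1: load  L1  ⟶  SS  (L1)  txn=∅  M[L1]=48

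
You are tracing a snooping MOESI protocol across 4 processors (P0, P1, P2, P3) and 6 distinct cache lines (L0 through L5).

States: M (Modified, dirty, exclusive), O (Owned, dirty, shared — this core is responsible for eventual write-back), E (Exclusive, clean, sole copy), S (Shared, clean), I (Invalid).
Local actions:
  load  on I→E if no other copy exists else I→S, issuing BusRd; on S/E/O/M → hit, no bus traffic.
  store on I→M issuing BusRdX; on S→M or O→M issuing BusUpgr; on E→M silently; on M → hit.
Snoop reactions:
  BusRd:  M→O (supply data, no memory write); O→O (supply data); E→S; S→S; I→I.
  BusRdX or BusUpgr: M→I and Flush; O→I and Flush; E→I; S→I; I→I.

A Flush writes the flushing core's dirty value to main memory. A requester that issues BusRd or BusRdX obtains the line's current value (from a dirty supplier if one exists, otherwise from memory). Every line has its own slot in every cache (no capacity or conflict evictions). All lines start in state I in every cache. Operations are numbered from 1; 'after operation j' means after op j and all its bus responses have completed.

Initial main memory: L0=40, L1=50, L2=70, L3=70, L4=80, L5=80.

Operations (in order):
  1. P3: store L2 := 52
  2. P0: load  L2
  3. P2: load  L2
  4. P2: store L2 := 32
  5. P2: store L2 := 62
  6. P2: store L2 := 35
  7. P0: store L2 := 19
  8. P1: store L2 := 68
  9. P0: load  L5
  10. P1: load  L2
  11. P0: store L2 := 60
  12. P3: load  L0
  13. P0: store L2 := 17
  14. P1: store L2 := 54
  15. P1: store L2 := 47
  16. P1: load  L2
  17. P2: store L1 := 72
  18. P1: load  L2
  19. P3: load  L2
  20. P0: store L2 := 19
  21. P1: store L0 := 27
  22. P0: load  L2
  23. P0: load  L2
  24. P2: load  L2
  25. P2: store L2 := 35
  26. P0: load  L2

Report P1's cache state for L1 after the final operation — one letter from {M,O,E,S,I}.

state = I

1. P3: store L2 := 52  bus=[BusRdX]  L2: P0=I P1=I P2=I P3=M  mem[L2]=70
2. P0: load  L2  bus=[BusRd]  L2: P0=S P1=I P2=I P3=O  mem[L2]=70
3. P2: load  L2  bus=[BusRd]  L2: P0=S P1=I P2=S P3=O  mem[L2]=70
4. P2: store L2 := 32  bus=[BusUpgr,Flush]  L2: P0=I P1=I P2=M P3=I  mem[L2]=52
5. P2: store L2 := 62  bus=[-]  L2: P0=I P1=I P2=M P3=I  mem[L2]=52
6. P2: store L2 := 35  bus=[-]  L2: P0=I P1=I P2=M P3=I  mem[L2]=52
7. P0: store L2 := 19  bus=[BusRdX,Flush]  L2: P0=M P1=I P2=I P3=I  mem[L2]=35
8. P1: store L2 := 68  bus=[BusRdX,Flush]  L2: P0=I P1=M P2=I P3=I  mem[L2]=19
9. P0: load  L5  bus=[BusRd]  L5: P0=E P1=I P2=I P3=I  mem[L5]=80
10. P1: load  L2  bus=[-]  L2: P0=I P1=M P2=I P3=I  mem[L2]=19
11. P0: store L2 := 60  bus=[BusRdX,Flush]  L2: P0=M P1=I P2=I P3=I  mem[L2]=68
12. P3: load  L0  bus=[BusRd]  L0: P0=I P1=I P2=I P3=E  mem[L0]=40
13. P0: store L2 := 17  bus=[-]  L2: P0=M P1=I P2=I P3=I  mem[L2]=68
14. P1: store L2 := 54  bus=[BusRdX,Flush]  L2: P0=I P1=M P2=I P3=I  mem[L2]=17
15. P1: store L2 := 47  bus=[-]  L2: P0=I P1=M P2=I P3=I  mem[L2]=17
16. P1: load  L2  bus=[-]  L2: P0=I P1=M P2=I P3=I  mem[L2]=17
17. P2: store L1 := 72  bus=[BusRdX]  L1: P0=I P1=I P2=M P3=I  mem[L1]=50
18. P1: load  L2  bus=[-]  L2: P0=I P1=M P2=I P3=I  mem[L2]=17
19. P3: load  L2  bus=[BusRd]  L2: P0=I P1=O P2=I P3=S  mem[L2]=17
20. P0: store L2 := 19  bus=[BusRdX,Flush]  L2: P0=M P1=I P2=I P3=I  mem[L2]=47
21. P1: store L0 := 27  bus=[BusRdX]  L0: P0=I P1=M P2=I P3=I  mem[L0]=40
22. P0: load  L2  bus=[-]  L2: P0=M P1=I P2=I P3=I  mem[L2]=47
23. P0: load  L2  bus=[-]  L2: P0=M P1=I P2=I P3=I  mem[L2]=47
24. P2: load  L2  bus=[BusRd]  L2: P0=O P1=I P2=S P3=I  mem[L2]=47
25. P2: store L2 := 35  bus=[BusUpgr,Flush]  L2: P0=I P1=I P2=M P3=I  mem[L2]=19
26. P0: load  L2  bus=[BusRd]  L2: P0=S P1=I P2=O P3=I  mem[L2]=19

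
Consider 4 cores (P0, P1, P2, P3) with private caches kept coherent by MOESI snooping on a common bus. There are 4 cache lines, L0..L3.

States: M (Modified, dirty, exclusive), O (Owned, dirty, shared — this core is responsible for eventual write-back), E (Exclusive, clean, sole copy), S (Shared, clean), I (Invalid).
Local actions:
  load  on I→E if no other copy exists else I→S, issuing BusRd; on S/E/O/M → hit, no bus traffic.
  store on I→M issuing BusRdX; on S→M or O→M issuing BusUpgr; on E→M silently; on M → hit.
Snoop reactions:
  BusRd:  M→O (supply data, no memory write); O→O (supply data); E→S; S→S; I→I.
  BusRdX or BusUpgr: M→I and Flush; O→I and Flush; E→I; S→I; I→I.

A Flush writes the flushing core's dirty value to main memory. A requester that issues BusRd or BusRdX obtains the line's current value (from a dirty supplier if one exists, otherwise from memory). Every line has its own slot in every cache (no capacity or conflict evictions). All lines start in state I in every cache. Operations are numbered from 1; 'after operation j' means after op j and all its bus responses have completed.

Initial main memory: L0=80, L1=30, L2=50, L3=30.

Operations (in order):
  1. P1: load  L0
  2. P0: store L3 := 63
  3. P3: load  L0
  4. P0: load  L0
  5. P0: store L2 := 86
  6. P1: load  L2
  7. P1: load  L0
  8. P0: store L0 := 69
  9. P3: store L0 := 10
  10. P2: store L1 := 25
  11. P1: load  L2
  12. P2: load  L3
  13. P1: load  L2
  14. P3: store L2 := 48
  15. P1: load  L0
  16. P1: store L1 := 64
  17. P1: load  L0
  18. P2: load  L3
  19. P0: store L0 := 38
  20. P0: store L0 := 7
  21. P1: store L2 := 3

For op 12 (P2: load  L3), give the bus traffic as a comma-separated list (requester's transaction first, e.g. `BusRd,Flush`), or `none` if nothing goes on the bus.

  op1 P1: load  L0 → I/E/I/I on L0; bus BusRd; mem=80
  op2 P0: store L3 := 63 → M/I/I/I on L3; bus BusRdX; mem=30
  op3 P3: load  L0 → I/S/I/S on L0; bus BusRd; mem=80
  op4 P0: load  L0 → S/S/I/S on L0; bus BusRd; mem=80
  op5 P0: store L2 := 86 → M/I/I/I on L2; bus BusRdX; mem=50
  op6 P1: load  L2 → O/S/I/I on L2; bus BusRd; mem=50
  op7 P1: load  L0 → S/S/I/S on L0; bus (none); mem=80
  op8 P0: store L0 := 69 → M/I/I/I on L0; bus BusUpgr; mem=80
  op9 P3: store L0 := 10 → I/I/I/M on L0; bus BusRdX Flush; mem=69
  op10 P2: store L1 := 25 → I/I/M/I on L1; bus BusRdX; mem=30
  op11 P1: load  L2 → O/S/I/I on L2; bus (none); mem=50
  op12 P2: load  L3 → O/I/S/I on L3; bus BusRd; mem=30
  op13 P1: load  L2 → O/S/I/I on L2; bus (none); mem=50
  op14 P3: store L2 := 48 → I/I/I/M on L2; bus BusRdX Flush; mem=86
  op15 P1: load  L0 → I/S/I/O on L0; bus BusRd; mem=69
  op16 P1: store L1 := 64 → I/M/I/I on L1; bus BusRdX Flush; mem=25
  op17 P1: load  L0 → I/S/I/O on L0; bus (none); mem=69
  op18 P2: load  L3 → O/I/S/I on L3; bus (none); mem=30
  op19 P0: store L0 := 38 → M/I/I/I on L0; bus BusRdX Flush; mem=10
  op20 P0: store L0 := 7 → M/I/I/I on L0; bus (none); mem=10
  op21 P1: store L2 := 3 → I/M/I/I on L2; bus BusRdX Flush; mem=48

bus = BusRd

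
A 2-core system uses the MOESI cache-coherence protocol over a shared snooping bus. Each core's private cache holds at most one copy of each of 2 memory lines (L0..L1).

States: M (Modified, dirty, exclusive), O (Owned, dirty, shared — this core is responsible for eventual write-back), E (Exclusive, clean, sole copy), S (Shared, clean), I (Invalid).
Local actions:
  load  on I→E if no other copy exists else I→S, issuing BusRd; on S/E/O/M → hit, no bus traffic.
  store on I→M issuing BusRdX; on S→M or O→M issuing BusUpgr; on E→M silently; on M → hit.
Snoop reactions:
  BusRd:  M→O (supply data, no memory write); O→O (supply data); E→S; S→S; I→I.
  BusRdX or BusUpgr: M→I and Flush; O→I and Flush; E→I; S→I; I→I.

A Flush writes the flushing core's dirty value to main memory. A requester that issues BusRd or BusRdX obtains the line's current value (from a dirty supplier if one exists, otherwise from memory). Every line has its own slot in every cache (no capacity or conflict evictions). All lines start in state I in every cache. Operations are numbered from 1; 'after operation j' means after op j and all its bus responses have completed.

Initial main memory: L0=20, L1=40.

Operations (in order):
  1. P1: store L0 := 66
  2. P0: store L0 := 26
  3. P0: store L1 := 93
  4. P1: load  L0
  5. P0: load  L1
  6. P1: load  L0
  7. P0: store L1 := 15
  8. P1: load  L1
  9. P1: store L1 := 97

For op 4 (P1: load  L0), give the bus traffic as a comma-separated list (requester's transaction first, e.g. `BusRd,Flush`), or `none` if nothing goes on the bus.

bus = BusRd

[1] P1: store L0 := 66 | P0:I, P1:M(66) | bus: BusRdX
[2] P0: store L0 := 26 | P0:M(26), P1:I | bus: BusRdX,Flush
[3] P0: store L1 := 93 | P0:M(93), P1:I | bus: BusRdX
[4] P1: load  L0 | P0:O(26), P1:S(26) | bus: BusRd
[5] P0: load  L1 | P0:M(93), P1:I | bus: none
[6] P1: load  L0 | P0:O(26), P1:S(26) | bus: none
[7] P0: store L1 := 15 | P0:M(15), P1:I | bus: none
[8] P1: load  L1 | P0:O(15), P1:S(15) | bus: BusRd
[9] P1: store L1 := 97 | P0:I, P1:M(97) | bus: BusUpgr,Flush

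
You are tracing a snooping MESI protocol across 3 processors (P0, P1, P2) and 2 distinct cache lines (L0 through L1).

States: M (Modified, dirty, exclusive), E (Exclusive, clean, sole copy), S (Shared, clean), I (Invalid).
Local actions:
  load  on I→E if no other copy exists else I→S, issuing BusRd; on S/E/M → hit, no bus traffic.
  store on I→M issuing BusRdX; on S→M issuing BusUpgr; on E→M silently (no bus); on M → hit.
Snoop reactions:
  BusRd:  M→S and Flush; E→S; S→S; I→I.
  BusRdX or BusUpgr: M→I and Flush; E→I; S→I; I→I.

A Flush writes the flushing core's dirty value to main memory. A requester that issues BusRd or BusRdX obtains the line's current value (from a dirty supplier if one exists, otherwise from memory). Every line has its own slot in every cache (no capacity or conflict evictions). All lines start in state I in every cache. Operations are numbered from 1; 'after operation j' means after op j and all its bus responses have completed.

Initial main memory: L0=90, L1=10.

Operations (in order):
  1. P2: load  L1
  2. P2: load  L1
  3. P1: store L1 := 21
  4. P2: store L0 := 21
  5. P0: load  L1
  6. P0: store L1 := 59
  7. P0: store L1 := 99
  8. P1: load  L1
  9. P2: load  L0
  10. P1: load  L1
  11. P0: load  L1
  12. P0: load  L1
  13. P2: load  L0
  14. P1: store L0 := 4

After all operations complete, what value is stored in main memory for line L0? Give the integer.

[1] P2: load  L1 | P0:I, P1:I, P2:E(10) | bus: BusRd
[2] P2: load  L1 | P0:I, P1:I, P2:E(10) | bus: none
[3] P1: store L1 := 21 | P0:I, P1:M(21), P2:I | bus: BusRdX
[4] P2: store L0 := 21 | P0:I, P1:I, P2:M(21) | bus: BusRdX
[5] P0: load  L1 | P0:S(21), P1:S(21), P2:I | bus: BusRd,Flush
[6] P0: store L1 := 59 | P0:M(59), P1:I, P2:I | bus: BusUpgr
[7] P0: store L1 := 99 | P0:M(99), P1:I, P2:I | bus: none
[8] P1: load  L1 | P0:S(99), P1:S(99), P2:I | bus: BusRd,Flush
[9] P2: load  L0 | P0:I, P1:I, P2:M(21) | bus: none
[10] P1: load  L1 | P0:S(99), P1:S(99), P2:I | bus: none
[11] P0: load  L1 | P0:S(99), P1:S(99), P2:I | bus: none
[12] P0: load  L1 | P0:S(99), P1:S(99), P2:I | bus: none
[13] P2: load  L0 | P0:I, P1:I, P2:M(21) | bus: none
[14] P1: store L0 := 4 | P0:I, P1:M(4), P2:I | bus: BusRdX,Flush

memory[L0] = 21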